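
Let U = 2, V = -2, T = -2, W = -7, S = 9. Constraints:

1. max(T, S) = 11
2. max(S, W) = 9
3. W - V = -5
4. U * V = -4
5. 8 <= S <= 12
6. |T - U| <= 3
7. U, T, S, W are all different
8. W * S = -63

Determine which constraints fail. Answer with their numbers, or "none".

The assignment fails constraints 1 and 6.

1. max(-2, 9) = 9, not 11 — does not hold.
2. max(9, -7) = 9 — holds.
3. W - V = -7 - (-2) = -5 — holds.
4. U * V = 2 * (-2) = -4 — holds.
5. S = 9 lies in [8, 12] — holds.
6. |-2 - 2| = 4; 4 > 3, exceeds bound 3 — does not hold.
7. values 2, -2, 9, -7 are pairwise distinct — holds.
8. W * S = -7 * 9 = -63 — holds.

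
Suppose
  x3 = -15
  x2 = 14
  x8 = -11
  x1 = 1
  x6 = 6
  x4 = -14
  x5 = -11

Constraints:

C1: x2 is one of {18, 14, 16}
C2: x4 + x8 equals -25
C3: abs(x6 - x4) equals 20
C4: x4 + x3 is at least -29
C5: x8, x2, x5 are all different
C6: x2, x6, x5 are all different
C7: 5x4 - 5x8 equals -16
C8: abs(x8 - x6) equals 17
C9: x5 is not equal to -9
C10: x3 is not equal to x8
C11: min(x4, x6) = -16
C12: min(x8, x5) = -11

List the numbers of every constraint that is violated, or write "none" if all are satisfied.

C1: x2 = 14 is in {18, 14, 16} — satisfied.
C2: x4 + x8 = -14 + (-11) = -25 — satisfied.
C3: abs(6 - (-14)) = 20 — satisfied.
C4: x4 + x3 = -14 + (-15) = -29; -29 ≥ -29 — satisfied.
C5: x8 = x5 = -11, not all different — violated.
C6: values 14, 6, -11 are pairwise distinct — satisfied.
C7: 5x4 - 5x8 = 5(-14) - 5(-11) = -15, not -16 — violated.
C8: abs(-11 - 6) = 17 — satisfied.
C9: x5 = -11, and -11 ≠ -9 — satisfied.
C10: x3 = -15, x8 = -11; distinct — satisfied.
C11: min(-14, 6) = -14, not -16 — violated.
C12: min(-11, -11) = -11 — satisfied.

Constraints 5, 7, 11 are violated.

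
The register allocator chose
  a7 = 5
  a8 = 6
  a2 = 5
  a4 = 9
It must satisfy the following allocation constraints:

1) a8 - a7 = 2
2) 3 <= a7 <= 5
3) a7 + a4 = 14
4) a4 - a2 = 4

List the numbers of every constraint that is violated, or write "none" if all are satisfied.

Constraint 1 is violated.

1) a8 - a7 = 6 - 5 = 1, not 2  false
2) a7 = 5 lies in [3, 5]  true
3) a7 + a4 = 5 + 9 = 14  true
4) a4 - a2 = 9 - 5 = 4  true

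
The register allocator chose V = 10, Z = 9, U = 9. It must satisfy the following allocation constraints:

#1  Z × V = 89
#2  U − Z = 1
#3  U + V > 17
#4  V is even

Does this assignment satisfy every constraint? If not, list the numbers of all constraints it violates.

No — constraints 1 and 2 are not satisfied.

#1 Z × V = 9 × 10 = 90, not 89  ✘
#2 U − Z = 9 − 9 = 0, not 1  ✘
#3 U + V = 9 + 10 = 19; 19 > 17  ✔
#4 V = 10 is even  ✔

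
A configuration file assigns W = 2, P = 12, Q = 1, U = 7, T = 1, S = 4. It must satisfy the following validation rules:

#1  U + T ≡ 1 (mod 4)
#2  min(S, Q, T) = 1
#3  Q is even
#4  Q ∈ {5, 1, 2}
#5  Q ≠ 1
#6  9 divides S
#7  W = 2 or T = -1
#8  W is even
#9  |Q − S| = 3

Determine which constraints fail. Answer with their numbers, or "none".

#1 U + T = 8; 8 mod 4 = 0, not 1 — violated.
#2 min(4, 1, 1) = 1 — satisfied.
#3 Q = 1 is odd — violated.
#4 Q = 1 is in {5, 1, 2} — satisfied.
#5 Q = 1, but 1 is required to differ — violated.
#6 4 = 9×0 + 4, so 9 does not divide 4 — violated.
#7 W = 2 = 2 (first disjunct) — satisfied.
#8 W = 2 is even — satisfied.
#9 |1 − 4| = 3 — satisfied.

Violated: 1, 3, 5, 6.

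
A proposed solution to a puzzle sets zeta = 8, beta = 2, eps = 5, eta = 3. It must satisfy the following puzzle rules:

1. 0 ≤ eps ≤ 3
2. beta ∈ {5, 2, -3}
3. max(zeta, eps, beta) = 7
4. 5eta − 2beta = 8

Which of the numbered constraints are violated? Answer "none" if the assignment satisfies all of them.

1. eps = 5 is outside [0, 3] — does not hold.
2. beta = 2 is in {5, 2, -3} — holds.
3. max(8, 5, 2) = 8, not 7 — does not hold.
4. 5eta − 2beta = 5(3) − 2(2) = 11, not 8 — does not hold.

Constraints 1, 3, and 4 are violated.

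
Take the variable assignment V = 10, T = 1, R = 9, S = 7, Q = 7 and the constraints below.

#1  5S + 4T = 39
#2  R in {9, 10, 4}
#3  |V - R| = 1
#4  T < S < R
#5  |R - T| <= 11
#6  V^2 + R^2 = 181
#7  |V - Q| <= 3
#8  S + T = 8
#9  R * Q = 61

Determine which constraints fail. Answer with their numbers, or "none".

Violated: 9.

#1 5S + 4T = 5(7) + 4(1) = 39  yes
#2 R = 9 is in {9, 10, 4}  yes
#3 |10 - 9| = 1  yes
#4 values 1 < 7 < 9  yes
#5 |9 - 1| = 8; 8 ≤ 11  yes
#6 V^2 + R^2 = 10^2 + 9^2 = 100 + 81 = 181  yes
#7 |10 - 7| = 3; 3 ≤ 3  yes
#8 S + T = 7 + 1 = 8  yes
#9 R * Q = 9 * 7 = 63, not 61  no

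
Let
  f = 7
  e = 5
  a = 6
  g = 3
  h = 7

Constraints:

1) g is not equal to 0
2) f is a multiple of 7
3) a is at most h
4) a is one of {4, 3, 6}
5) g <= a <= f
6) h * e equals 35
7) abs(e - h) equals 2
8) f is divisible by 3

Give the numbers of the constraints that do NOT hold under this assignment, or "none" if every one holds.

Violated: 8.

1) g = 3, and 3 ≠ 0  yes
2) 7 / 7 = 1, so 7 divides 7  yes
3) a = 6, h = 7; 6 ≤ 7  yes
4) a = 6 is in {4, 3, 6}  yes
5) values 3 <= 6 <= 7  yes
6) h * e = 7 * 5 = 35  yes
7) abs(5 - 7) = 2  yes
8) 7 = 3*2 + 1, so 3 does not divide 7  no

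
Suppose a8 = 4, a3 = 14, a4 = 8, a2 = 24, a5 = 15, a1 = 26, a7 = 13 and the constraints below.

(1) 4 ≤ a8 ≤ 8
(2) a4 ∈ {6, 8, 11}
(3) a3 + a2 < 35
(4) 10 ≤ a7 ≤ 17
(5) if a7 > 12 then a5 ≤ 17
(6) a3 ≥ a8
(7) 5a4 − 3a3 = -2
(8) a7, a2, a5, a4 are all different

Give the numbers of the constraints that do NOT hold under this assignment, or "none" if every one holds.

Constraint 3 does not hold.

(1) a8 = 4 lies in [4, 8]  yes
(2) a4 = 8 is in {6, 8, 11}  yes
(3) a3 + a2 = 14 + 24 = 38; 38 ≥ 35, bound 35 not met  no
(4) a7 = 13 lies in [10, 17]  yes
(5) a7 = 13 > 12, so we need a5 ≤ 17; a5 = 15 ≤ 17  yes
(6) a3 = 14, a8 = 4; 14 ≥ 4  yes
(7) 5a4 − 3a3 = 5(8) − 3(14) = -2  yes
(8) values 13, 24, 15, 8 are pairwise distinct  yes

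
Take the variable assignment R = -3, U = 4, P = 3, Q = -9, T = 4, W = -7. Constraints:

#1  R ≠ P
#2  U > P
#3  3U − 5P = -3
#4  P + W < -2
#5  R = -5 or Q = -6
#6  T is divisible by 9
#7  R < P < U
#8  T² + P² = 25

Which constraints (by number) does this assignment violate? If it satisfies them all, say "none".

The assignment fails constraints 5 and 6.

#1 R = -3, P = 3; distinct — holds.
#2 U = 4, P = 3; 4 > 3 — holds.
#3 3U − 5P = 3(4) − 5(3) = -3 — holds.
#4 P + W = 3 + (-7) = -4; -4 < -2 — holds.
#5 R = -3 ≠ -5 and Q = -9 ≠ -6; both disjuncts false — does not hold.
#6 4 = 9×0 + 4, so 9 does not divide 4 — does not hold.
#7 values -3 < 3 < 4 — holds.
#8 T² + P² = 4² + 3² = 16 + 9 = 25 — holds.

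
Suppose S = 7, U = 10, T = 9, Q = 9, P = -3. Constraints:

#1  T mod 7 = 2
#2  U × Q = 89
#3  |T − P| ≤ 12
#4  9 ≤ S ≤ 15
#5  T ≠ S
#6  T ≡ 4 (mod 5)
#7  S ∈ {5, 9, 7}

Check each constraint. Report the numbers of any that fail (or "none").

No — constraints 2 and 4 are not satisfied.

#1 9 mod 7 = 2  holds
#2 U × Q = 10 × 9 = 90, not 89  fails
#3 |9 − (-3)| = 12; 12 ≤ 12  holds
#4 S = 7 is outside [9, 15]  fails
#5 T = 9, S = 7; distinct  holds
#6 9 mod 5 = 4  holds
#7 S = 7 is in {5, 9, 7}  holds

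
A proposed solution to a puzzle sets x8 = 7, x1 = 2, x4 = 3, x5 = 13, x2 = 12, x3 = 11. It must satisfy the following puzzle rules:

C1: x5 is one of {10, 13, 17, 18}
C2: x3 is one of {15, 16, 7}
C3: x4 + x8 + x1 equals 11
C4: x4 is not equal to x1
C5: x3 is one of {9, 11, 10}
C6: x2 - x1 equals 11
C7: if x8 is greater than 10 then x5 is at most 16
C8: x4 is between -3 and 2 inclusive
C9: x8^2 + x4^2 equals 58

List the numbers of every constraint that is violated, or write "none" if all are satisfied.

Violated: 2, 3, 6, and 8.

C1: x5 = 13 is in {10, 13, 17, 18}  ✓
C2: x3 = 11 is not in {15, 16, 7}  ✗
C3: x4 + x8 + x1 = 3 + 7 + 2 = 12, not 11  ✗
C4: x4 = 3, x1 = 2; distinct  ✓
C5: x3 = 11 is in {9, 11, 10}  ✓
C6: x2 - x1 = 12 - 2 = 10, not 11  ✗
C7: x8 = 7, not > 10; antecedent false, conditional vacuously true  ✓
C8: x4 = 3 is outside [-3, 2]  ✗
C9: x8^2 + x4^2 = 7^2 + 3^2 = 49 + 9 = 58  ✓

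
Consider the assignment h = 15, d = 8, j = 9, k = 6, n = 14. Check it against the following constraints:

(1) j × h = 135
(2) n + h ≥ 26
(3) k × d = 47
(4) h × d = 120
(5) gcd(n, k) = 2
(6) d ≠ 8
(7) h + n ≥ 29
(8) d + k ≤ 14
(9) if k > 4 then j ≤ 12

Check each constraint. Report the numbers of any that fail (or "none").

(1) j × h = 9 × 15 = 135 — satisfied.
(2) n + h = 14 + 15 = 29; 29 ≥ 26 — satisfied.
(3) k × d = 6 × 8 = 48, not 47 — violated.
(4) h × d = 15 × 8 = 120 — satisfied.
(5) gcd(14, 6) = 2 — satisfied.
(6) d = 8, but 8 is required to differ — violated.
(7) h + n = 15 + 14 = 29; 29 ≥ 29 — satisfied.
(8) d + k = 8 + 6 = 14; 14 ≤ 14 — satisfied.
(9) k = 6 > 4, so we need j ≤ 12; j = 9 ≤ 12 — satisfied.

Constraints 3, 6 are violated.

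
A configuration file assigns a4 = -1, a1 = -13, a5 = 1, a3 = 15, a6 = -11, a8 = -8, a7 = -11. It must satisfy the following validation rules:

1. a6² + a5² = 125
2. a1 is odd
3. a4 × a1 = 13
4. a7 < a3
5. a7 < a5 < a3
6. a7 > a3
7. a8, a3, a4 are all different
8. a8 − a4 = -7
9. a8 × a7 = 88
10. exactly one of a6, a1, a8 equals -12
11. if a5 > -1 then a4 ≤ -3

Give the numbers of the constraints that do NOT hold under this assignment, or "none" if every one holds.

1. a6² + a5² = (-11)² + 1² = 121 + 1 = 122, not 125  FAIL
2. a1 = -13 is odd  OK
3. a4 × a1 = -1 × (-13) = 13  OK
4. a7 = -11, a3 = 15; -11 < 15  OK
5. values -11 < 1 < 15  OK
6. a7 = -11, a3 = 15; -11 ≤ 15 (want >)  FAIL
7. values -8, 15, -1 are pairwise distinct  OK
8. a8 − a4 = -8 − (-1) = -7  OK
9. a8 × a7 = -8 × (-11) = 88  OK
10. a6=-11, a1=-13, a8=-8; 0 of them equal -12, not exactly one  FAIL
11. a5 = 1 > -1, so we need a4 ≤ -3; but a4 = -1 > -3  FAIL

Violated: 1, 6, 10, and 11.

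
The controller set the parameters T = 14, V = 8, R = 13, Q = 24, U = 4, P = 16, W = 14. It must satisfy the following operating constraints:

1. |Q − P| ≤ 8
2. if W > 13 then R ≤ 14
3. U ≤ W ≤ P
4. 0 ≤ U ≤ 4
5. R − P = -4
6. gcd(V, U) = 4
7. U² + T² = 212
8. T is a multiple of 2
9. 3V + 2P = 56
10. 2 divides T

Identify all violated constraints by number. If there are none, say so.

1. |24 − 16| = 8; 8 ≤ 8 — holds.
2. W = 14 > 13, so we need R ≤ 14; R = 13 ≤ 14 — holds.
3. values 4 ≤ 14 ≤ 16 — holds.
4. U = 4 lies in [0, 4] — holds.
5. R − P = 13 − 16 = -3, not -4 — fails.
6. gcd(8, 4) = 4 — holds.
7. U² + T² = 4² + 14² = 16 + 196 = 212 — holds.
8. 14 / 2 = 7, so 2 divides 14 — holds.
9. 3V + 2P = 3(8) + 2(16) = 56 — holds.
10. 14 / 2 = 7, so 2 divides 14 — holds.

The assignment fails constraint 5.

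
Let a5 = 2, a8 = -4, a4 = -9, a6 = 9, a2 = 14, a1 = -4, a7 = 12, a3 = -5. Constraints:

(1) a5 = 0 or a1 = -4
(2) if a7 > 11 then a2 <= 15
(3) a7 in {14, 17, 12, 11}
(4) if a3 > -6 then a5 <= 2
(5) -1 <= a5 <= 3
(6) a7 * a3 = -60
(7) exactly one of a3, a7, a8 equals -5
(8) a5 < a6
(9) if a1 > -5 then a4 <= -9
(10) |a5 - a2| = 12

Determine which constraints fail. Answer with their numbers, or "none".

The assignment satisfies every constraint.

(1) a5 = 2 ≠ 0, but a1 = -4 = -4 (second disjunct)  OK
(2) a7 = 12 > 11, so we need a2 ≤ 15; a2 = 14 ≤ 15  OK
(3) a7 = 12 is in {14, 17, 12, 11}  OK
(4) a3 = -5 > -6, so we need a5 ≤ 2; a5 = 2 ≤ 2  OK
(5) a5 = 2 lies in [-1, 3]  OK
(6) a7 * a3 = 12 * (-5) = -60  OK
(7) a3=-5, a7=12, a8=-4; 1 of them equals -5  OK
(8) a5 = 2, a6 = 9; 2 < 9  OK
(9) a1 = -4 > -5, so we need a4 ≤ -9; a4 = -9 ≤ -9  OK
(10) |2 - 14| = 12  OK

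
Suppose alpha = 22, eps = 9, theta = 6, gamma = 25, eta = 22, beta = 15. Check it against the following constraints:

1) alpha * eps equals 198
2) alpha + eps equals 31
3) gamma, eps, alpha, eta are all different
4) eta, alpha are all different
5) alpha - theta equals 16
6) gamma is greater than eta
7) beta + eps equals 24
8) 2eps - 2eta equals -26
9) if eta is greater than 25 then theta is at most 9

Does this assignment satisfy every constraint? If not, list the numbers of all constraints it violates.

1) alpha * eps = 22 * 9 = 198  holds
2) alpha + eps = 22 + 9 = 31  holds
3) alpha = eta = 22, not all different  fails
4) eta = alpha = 22, not all different  fails
5) alpha - theta = 22 - 6 = 16  holds
6) gamma = 25, eta = 22; 25 > 22  holds
7) beta + eps = 15 + 9 = 24  holds
8) 2eps - 2eta = 2(9) - 2(22) = -26  holds
9) eta = 22, not > 25; antecedent false, conditional vacuously true  holds

Violated: 3, 4.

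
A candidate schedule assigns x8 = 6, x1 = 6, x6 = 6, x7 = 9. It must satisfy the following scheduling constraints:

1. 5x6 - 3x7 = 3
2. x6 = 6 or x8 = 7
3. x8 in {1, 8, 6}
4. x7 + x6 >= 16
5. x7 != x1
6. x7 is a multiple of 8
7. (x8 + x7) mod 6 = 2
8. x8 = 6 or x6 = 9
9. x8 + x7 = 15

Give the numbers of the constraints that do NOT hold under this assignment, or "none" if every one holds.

1. 5x6 - 3x7 = 5(6) - 3(9) = 3  ✔
2. x6 = 6 = 6 (first disjunct)  ✔
3. x8 = 6 is in {1, 8, 6}  ✔
4. x7 + x6 = 9 + 6 = 15; 15 < 16, bound 16 not met  ✘
5. x7 = 9, x1 = 6; distinct  ✔
6. 9 = 8*1 + 1, so 8 does not divide 9  ✘
7. x8 + x7 = 15; 15 mod 6 = 3, not 2  ✘
8. x8 = 6 = 6 (first disjunct)  ✔
9. x8 + x7 = 6 + 9 = 15  ✔

Constraints 4, 6, 7 are violated.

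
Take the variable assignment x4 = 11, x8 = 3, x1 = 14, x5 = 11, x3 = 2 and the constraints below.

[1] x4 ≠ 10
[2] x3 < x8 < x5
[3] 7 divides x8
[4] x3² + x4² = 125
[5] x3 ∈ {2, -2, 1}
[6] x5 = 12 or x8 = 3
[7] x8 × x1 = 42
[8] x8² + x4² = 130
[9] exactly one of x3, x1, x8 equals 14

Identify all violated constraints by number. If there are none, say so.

[1] x4 = 11, and 11 ≠ 10  OK
[2] values 2 < 3 < 11  OK
[3] 3 = 7×0 + 3, so 7 does not divide 3  FAIL
[4] x3² + x4² = 2² + 11² = 4 + 121 = 125  OK
[5] x3 = 2 is in {2, -2, 1}  OK
[6] x5 = 11 ≠ 12, but x8 = 3 = 3 (second disjunct)  OK
[7] x8 × x1 = 3 × 14 = 42  OK
[8] x8² + x4² = 3² + 11² = 9 + 121 = 130  OK
[9] x3=2, x1=14, x8=3; 1 of them equals 14  OK

Constraint 3 does not hold.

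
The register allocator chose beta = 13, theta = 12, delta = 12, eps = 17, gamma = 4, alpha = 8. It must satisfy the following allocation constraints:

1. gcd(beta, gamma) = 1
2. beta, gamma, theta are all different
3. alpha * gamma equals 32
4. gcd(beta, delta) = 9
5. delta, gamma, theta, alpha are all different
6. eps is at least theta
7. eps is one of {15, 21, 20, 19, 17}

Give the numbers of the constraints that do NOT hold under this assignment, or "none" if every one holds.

1. gcd(13, 4) = 1 — holds.
2. values 13, 4, 12 are pairwise distinct — holds.
3. alpha * gamma = 8 * 4 = 32 — holds.
4. gcd(13, 12) = 1, not 9 — fails.
5. delta = theta = 12, not all different — fails.
6. eps = 17, theta = 12; 17 ≥ 12 — holds.
7. eps = 17 is in {15, 21, 20, 19, 17} — holds.

No — constraints 4 and 5 are not satisfied.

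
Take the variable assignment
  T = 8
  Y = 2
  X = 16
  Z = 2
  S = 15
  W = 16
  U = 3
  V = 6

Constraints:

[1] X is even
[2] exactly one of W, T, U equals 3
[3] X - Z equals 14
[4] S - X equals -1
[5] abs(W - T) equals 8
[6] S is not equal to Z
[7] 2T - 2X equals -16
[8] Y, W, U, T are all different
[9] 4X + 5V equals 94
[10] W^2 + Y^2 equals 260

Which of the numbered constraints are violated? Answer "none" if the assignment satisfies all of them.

None — every constraint holds.

[1] X = 16 is even  ✔
[2] W=16, T=8, U=3; 1 of them equals 3  ✔
[3] X - Z = 16 - 2 = 14  ✔
[4] S - X = 15 - 16 = -1  ✔
[5] abs(16 - 8) = 8  ✔
[6] S = 15, Z = 2; distinct  ✔
[7] 2T - 2X = 2(8) - 2(16) = -16  ✔
[8] values 2, 16, 3, 8 are pairwise distinct  ✔
[9] 4X + 5V = 4(16) + 5(6) = 94  ✔
[10] W^2 + Y^2 = 16^2 + 2^2 = 256 + 4 = 260  ✔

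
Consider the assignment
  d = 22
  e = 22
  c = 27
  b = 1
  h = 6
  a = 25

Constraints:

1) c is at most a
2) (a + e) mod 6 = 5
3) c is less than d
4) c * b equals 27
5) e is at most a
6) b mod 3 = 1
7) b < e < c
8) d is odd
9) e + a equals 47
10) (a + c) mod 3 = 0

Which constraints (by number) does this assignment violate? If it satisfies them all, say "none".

No — constraints 1, 3, 8, and 10 are not satisfied.

1) c = 27, a = 25; 27 > 25 (want ≤)  fails
2) a + e = 47; 47 mod 6 = 5  holds
3) c = 27, d = 22; 27 ≥ 22 (want <)  fails
4) c * b = 27 * 1 = 27  holds
5) e = 22, a = 25; 22 ≤ 25  holds
6) 1 mod 3 = 1  holds
7) values 1 < 22 < 27  holds
8) d = 22 is even  fails
9) e + a = 22 + 25 = 47  holds
10) a + c = 52; 52 mod 3 = 1, not 0  fails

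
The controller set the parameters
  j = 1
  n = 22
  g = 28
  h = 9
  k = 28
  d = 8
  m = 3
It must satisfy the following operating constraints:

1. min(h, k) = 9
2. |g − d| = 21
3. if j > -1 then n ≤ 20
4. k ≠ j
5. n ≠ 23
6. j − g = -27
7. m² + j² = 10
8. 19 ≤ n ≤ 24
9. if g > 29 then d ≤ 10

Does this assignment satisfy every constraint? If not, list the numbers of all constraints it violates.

Constraints 2 and 3 are violated.

1. min(9, 28) = 9  true
2. |28 − 8| = 20, not 21  false
3. j = 1 > -1, so we need n ≤ 20; but n = 22 > 20  false
4. k = 28, j = 1; distinct  true
5. n = 22, and 22 ≠ 23  true
6. j − g = 1 − 28 = -27  true
7. m² + j² = 3² + 1² = 9 + 1 = 10  true
8. n = 22 lies in [19, 24]  true
9. g = 28, not > 29; antecedent false, conditional vacuously true  true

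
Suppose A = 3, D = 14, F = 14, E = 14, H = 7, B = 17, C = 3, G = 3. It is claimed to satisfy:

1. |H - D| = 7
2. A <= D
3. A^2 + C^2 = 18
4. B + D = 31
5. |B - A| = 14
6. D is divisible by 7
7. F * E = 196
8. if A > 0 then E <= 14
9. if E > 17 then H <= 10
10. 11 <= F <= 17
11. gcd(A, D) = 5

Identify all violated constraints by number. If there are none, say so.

1. |7 - 14| = 7 — satisfied.
2. A = 3, D = 14; 3 ≤ 14 — satisfied.
3. A^2 + C^2 = 3^2 + 3^2 = 9 + 9 = 18 — satisfied.
4. B + D = 17 + 14 = 31 — satisfied.
5. |17 - 3| = 14 — satisfied.
6. 14 / 7 = 2, so 7 divides 14 — satisfied.
7. F * E = 14 * 14 = 196 — satisfied.
8. A = 3 > 0, so we need E ≤ 14; E = 14 ≤ 14 — satisfied.
9. E = 14, not > 17; antecedent false, conditional vacuously true — satisfied.
10. F = 14 lies in [11, 17] — satisfied.
11. gcd(3, 14) = 1, not 5 — violated.

No — constraint 11 is not satisfied.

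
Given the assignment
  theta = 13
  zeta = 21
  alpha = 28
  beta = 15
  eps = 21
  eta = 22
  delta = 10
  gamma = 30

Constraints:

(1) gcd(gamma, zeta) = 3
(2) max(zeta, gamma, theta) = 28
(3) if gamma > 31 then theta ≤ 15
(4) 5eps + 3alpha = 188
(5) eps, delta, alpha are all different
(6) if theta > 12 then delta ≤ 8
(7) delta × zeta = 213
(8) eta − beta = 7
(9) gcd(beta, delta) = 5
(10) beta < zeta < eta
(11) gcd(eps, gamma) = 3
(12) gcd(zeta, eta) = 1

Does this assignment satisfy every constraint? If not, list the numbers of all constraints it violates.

The assignment fails constraints 2, 4, 6, 7.

(1) gcd(30, 21) = 3  ✓
(2) max(21, 30, 13) = 30, not 28  ✗
(3) gamma = 30, not > 31; antecedent false, conditional vacuously true  ✓
(4) 5eps + 3alpha = 5(21) + 3(28) = 189, not 188  ✗
(5) values 21, 10, 28 are pairwise distinct  ✓
(6) theta = 13 > 12, so we need delta ≤ 8; but delta = 10 > 8  ✗
(7) delta × zeta = 10 × 21 = 210, not 213  ✗
(8) eta − beta = 22 − 15 = 7  ✓
(9) gcd(15, 10) = 5  ✓
(10) values 15 < 21 < 22  ✓
(11) gcd(21, 30) = 3  ✓
(12) gcd(21, 22) = 1  ✓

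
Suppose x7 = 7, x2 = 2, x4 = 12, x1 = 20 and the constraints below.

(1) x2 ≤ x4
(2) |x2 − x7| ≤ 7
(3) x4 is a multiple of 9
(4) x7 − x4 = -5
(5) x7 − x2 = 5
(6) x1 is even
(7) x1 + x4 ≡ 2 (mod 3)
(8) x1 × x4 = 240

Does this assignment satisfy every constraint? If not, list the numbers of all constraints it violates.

The assignment fails constraint 3.

(1) x2 = 2, x4 = 12; 2 ≤ 12  true
(2) |2 − 7| = 5; 5 ≤ 7  true
(3) 12 = 9×1 + 3, so 9 does not divide 12  false
(4) x7 − x4 = 7 − 12 = -5  true
(5) x7 − x2 = 7 − 2 = 5  true
(6) x1 = 20 is even  true
(7) x1 + x4 = 32; 32 mod 3 = 2  true
(8) x1 × x4 = 20 × 12 = 240  true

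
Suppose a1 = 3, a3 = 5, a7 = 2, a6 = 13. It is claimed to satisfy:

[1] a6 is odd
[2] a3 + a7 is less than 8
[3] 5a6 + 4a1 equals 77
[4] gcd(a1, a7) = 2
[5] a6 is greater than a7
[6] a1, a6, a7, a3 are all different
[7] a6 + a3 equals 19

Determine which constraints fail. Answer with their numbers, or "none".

Constraints 4, 7 do not hold.

[1] a6 = 13 is odd  OK
[2] a3 + a7 = 5 + 2 = 7; 7 < 8  OK
[3] 5a6 + 4a1 = 5(13) + 4(3) = 77  OK
[4] gcd(3, 2) = 1, not 2  FAIL
[5] a6 = 13, a7 = 2; 13 > 2  OK
[6] values 3, 13, 2, 5 are pairwise distinct  OK
[7] a6 + a3 = 13 + 5 = 18, not 19  FAIL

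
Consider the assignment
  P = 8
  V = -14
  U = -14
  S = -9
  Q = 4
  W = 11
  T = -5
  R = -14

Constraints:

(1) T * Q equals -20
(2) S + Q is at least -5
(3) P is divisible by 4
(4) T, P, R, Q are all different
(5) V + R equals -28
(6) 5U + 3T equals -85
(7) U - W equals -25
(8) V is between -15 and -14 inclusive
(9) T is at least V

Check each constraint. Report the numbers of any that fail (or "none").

(1) T * Q = -5 * 4 = -20 — OK.
(2) S + Q = -9 + 4 = -5; -5 ≥ -5 — OK.
(3) 8 / 4 = 2, so 4 divides 8 — OK.
(4) values -5, 8, -14, 4 are pairwise distinct — OK.
(5) V + R = -14 + (-14) = -28 — OK.
(6) 5U + 3T = 5(-14) + 3(-5) = -85 — OK.
(7) U - W = -14 - 11 = -25 — OK.
(8) V = -14 lies in [-15, -14] — OK.
(9) T = -5, V = -14; -5 ≥ -14 — OK.

No violations.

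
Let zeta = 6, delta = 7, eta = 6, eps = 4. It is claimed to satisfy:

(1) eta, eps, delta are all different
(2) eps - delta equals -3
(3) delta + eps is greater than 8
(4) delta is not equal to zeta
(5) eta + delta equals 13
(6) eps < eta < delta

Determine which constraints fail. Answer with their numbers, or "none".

(1) values 6, 4, 7 are pairwise distinct — holds.
(2) eps - delta = 4 - 7 = -3 — holds.
(3) delta + eps = 7 + 4 = 11; 11 > 8 — holds.
(4) delta = 7, zeta = 6; distinct — holds.
(5) eta + delta = 6 + 7 = 13 — holds.
(6) values 4 < 6 < 7 — holds.

Yes — all constraints hold.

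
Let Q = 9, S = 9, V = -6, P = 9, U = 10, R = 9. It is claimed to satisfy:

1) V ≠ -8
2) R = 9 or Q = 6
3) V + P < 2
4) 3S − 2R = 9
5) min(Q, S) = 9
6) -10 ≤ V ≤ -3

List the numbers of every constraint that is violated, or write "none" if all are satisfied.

1) V = -6, and -6 ≠ -8 — holds.
2) R = 9 = 9 (first disjunct) — holds.
3) V + P = -6 + 9 = 3; 3 ≥ 2, bound 2 not met — does not hold.
4) 3S − 2R = 3(9) − 2(9) = 9 — holds.
5) min(9, 9) = 9 — holds.
6) V = -6 lies in [-10, -3] — holds.

Constraint 3 does not hold.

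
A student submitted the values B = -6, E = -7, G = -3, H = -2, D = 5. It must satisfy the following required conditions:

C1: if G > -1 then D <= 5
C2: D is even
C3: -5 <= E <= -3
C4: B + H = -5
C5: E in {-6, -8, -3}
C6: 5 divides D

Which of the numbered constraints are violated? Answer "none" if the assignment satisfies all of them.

C1: G = -3, not > -1; antecedent false, conditional vacuously true — satisfied.
C2: D = 5 is odd — violated.
C3: E = -7 is outside [-5, -3] — violated.
C4: B + H = -6 + (-2) = -8, not -5 — violated.
C5: E = -7 is not in {-6, -8, -3} — violated.
C6: 5 / 5 = 1, so 5 divides 5 — satisfied.

Violated: 2, 3, 4, and 5.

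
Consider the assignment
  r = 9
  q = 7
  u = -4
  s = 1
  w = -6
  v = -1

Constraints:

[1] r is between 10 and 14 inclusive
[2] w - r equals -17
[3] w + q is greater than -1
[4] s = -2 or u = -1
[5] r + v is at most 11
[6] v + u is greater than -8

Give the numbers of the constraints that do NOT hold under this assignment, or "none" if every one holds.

[1] r = 9 is outside [10, 14] — violated.
[2] w - r = -6 - 9 = -15, not -17 — violated.
[3] w + q = -6 + 7 = 1; 1 > -1 — OK.
[4] s = 1 ≠ -2 and u = -4 ≠ -1; both disjuncts false — violated.
[5] r + v = 9 + (-1) = 8; 8 ≤ 11 — OK.
[6] v + u = -1 + (-4) = -5; -5 > -8 — OK.

Constraints 1, 2, and 4 do not hold.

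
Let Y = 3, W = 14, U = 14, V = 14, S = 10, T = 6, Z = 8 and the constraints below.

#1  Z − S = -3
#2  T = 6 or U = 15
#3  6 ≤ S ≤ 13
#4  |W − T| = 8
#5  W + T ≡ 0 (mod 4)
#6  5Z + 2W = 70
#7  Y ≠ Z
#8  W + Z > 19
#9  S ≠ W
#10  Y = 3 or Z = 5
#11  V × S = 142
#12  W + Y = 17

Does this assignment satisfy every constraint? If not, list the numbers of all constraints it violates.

#1 Z − S = 8 − 10 = -2, not -3  false
#2 T = 6 = 6 (first disjunct)  true
#3 S = 10 lies in [6, 13]  true
#4 |14 − 6| = 8  true
#5 W + T = 20; 20 mod 4 = 0  true
#6 5Z + 2W = 5(8) + 2(14) = 68, not 70  false
#7 Y = 3, Z = 8; distinct  true
#8 W + Z = 14 + 8 = 22; 22 > 19  true
#9 S = 10, W = 14; distinct  true
#10 Y = 3 = 3 (first disjunct)  true
#11 V × S = 14 × 10 = 140, not 142  false
#12 W + Y = 14 + 3 = 17  true

The assignment fails constraints 1, 6, and 11.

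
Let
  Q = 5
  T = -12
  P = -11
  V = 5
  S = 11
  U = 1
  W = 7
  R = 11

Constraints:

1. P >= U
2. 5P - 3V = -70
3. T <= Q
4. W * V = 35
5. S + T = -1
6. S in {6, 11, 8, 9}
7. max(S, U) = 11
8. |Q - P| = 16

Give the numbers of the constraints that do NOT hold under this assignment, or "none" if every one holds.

The assignment fails constraint 1.

1. P = -11, U = 1; -11 < 1 (want ≥) — fails.
2. 5P - 3V = 5(-11) - 3(5) = -70 — holds.
3. T = -12, Q = 5; -12 ≤ 5 — holds.
4. W * V = 7 * 5 = 35 — holds.
5. S + T = 11 + (-12) = -1 — holds.
6. S = 11 is in {6, 11, 8, 9} — holds.
7. max(11, 1) = 11 — holds.
8. |5 - (-11)| = 16 — holds.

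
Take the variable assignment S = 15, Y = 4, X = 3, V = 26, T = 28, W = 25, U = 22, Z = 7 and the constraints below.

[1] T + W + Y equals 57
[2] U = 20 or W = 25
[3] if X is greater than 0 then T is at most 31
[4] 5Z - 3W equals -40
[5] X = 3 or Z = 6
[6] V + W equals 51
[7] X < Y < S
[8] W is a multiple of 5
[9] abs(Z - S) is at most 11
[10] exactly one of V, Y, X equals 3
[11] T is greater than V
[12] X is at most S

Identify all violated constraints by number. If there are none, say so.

Yes — all constraints hold.

[1] T + W + Y = 28 + 25 + 4 = 57  ✓
[2] U = 22 ≠ 20, but W = 25 = 25 (second disjunct)  ✓
[3] X = 3 > 0, so we need T ≤ 31; T = 28 ≤ 31  ✓
[4] 5Z - 3W = 5(7) - 3(25) = -40  ✓
[5] X = 3 = 3 (first disjunct)  ✓
[6] V + W = 26 + 25 = 51  ✓
[7] values 3 < 4 < 15  ✓
[8] 25 / 5 = 5, so 5 divides 25  ✓
[9] abs(7 - 15) = 8; 8 ≤ 11  ✓
[10] V=26, Y=4, X=3; 1 of them equals 3  ✓
[11] T = 28, V = 26; 28 > 26  ✓
[12] X = 3, S = 15; 3 ≤ 15  ✓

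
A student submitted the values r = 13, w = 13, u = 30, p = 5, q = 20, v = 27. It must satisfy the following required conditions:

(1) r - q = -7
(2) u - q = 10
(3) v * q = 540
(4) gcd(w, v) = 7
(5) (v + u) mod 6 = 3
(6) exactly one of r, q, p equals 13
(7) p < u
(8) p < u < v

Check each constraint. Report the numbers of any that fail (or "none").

(1) r - q = 13 - 20 = -7  OK
(2) u - q = 30 - 20 = 10  OK
(3) v * q = 27 * 20 = 540  OK
(4) gcd(13, 27) = 1, not 7  FAIL
(5) v + u = 57; 57 mod 6 = 3  OK
(6) r=13, q=20, p=5; 1 of them equals 13  OK
(7) p = 5, u = 30; 5 < 30  OK
(8) values 5, 30, 27; u = 30 is not < v = 27  FAIL

The assignment fails constraints 4 and 8.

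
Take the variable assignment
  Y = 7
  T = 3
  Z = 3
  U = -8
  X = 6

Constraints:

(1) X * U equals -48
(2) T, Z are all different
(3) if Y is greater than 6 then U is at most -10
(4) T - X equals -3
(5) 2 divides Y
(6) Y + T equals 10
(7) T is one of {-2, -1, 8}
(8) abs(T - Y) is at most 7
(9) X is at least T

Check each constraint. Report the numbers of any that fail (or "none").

(1) X * U = 6 * (-8) = -48 — satisfied.
(2) T = Z = 3, not all different — violated.
(3) Y = 7 > 6, so we need U ≤ -10; but U = -8 > -10 — violated.
(4) T - X = 3 - 6 = -3 — satisfied.
(5) 7 = 2*3 + 1, so 2 does not divide 7 — violated.
(6) Y + T = 7 + 3 = 10 — satisfied.
(7) T = 3 is not in {-2, -1, 8} — violated.
(8) abs(3 - 7) = 4; 4 ≤ 7 — satisfied.
(9) X = 6, T = 3; 6 ≥ 3 — satisfied.

Constraints 2, 3, 5, 7 are violated.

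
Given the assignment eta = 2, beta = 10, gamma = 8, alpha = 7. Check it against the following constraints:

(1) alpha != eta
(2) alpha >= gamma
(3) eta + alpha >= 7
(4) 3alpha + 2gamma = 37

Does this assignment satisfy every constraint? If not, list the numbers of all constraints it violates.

The assignment fails constraint 2.

(1) alpha = 7, eta = 2; distinct — holds.
(2) alpha = 7, gamma = 8; 7 < 8 (want ≥) — does not hold.
(3) eta + alpha = 2 + 7 = 9; 9 ≥ 7 — holds.
(4) 3alpha + 2gamma = 3(7) + 2(8) = 37 — holds.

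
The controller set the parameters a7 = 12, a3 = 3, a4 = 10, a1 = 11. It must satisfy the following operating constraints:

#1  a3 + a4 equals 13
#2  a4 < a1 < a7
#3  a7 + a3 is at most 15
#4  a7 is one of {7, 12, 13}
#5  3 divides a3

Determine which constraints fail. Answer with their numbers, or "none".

#1 a3 + a4 = 3 + 10 = 13 — holds.
#2 values 10 < 11 < 12 — holds.
#3 a7 + a3 = 12 + 3 = 15; 15 ≤ 15 — holds.
#4 a7 = 12 is in {7, 12, 13} — holds.
#5 3 / 3 = 1, so 3 divides 3 — holds.

No violations.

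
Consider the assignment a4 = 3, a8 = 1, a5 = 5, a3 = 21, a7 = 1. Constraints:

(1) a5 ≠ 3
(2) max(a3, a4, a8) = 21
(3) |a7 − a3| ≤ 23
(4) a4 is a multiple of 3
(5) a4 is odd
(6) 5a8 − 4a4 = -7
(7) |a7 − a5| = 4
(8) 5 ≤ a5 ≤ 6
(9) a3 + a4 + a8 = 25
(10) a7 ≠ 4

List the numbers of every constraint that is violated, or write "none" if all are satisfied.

None — every constraint holds.

(1) a5 = 5, and 5 ≠ 3 — holds.
(2) max(21, 3, 1) = 21 — holds.
(3) |1 − 21| = 20; 20 ≤ 23 — holds.
(4) 3 / 3 = 1, so 3 divides 3 — holds.
(5) a4 = 3 is odd — holds.
(6) 5a8 − 4a4 = 5(1) − 4(3) = -7 — holds.
(7) |1 − 5| = 4 — holds.
(8) a5 = 5 lies in [5, 6] — holds.
(9) a3 + a4 + a8 = 21 + 3 + 1 = 25 — holds.
(10) a7 = 1, and 1 ≠ 4 — holds.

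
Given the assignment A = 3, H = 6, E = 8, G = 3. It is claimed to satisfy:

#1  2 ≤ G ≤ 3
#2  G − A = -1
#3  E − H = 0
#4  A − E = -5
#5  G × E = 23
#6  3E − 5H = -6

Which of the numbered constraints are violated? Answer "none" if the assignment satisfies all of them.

Constraints 2, 3, and 5 do not hold.

#1 G = 3 lies in [2, 3] — OK.
#2 G − A = 3 − 3 = 0, not -1 — violated.
#3 E − H = 8 − 6 = 2, not 0 — violated.
#4 A − E = 3 − 8 = -5 — OK.
#5 G × E = 3 × 8 = 24, not 23 — violated.
#6 3E − 5H = 3(8) − 5(6) = -6 — OK.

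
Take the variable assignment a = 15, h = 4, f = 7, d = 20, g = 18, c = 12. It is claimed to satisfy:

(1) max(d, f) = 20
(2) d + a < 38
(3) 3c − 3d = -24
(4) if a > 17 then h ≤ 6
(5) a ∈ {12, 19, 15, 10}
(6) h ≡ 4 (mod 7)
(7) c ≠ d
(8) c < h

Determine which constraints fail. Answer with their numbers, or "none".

(1) max(20, 7) = 20  true
(2) d + a = 20 + 15 = 35; 35 < 38  true
(3) 3c − 3d = 3(12) − 3(20) = -24  true
(4) a = 15, not > 17; antecedent false, conditional vacuously true  true
(5) a = 15 is in {12, 19, 15, 10}  true
(6) 4 mod 7 = 4  true
(7) c = 12, d = 20; distinct  true
(8) c = 12, h = 4; 12 ≥ 4 (want <)  false

Violated: 8.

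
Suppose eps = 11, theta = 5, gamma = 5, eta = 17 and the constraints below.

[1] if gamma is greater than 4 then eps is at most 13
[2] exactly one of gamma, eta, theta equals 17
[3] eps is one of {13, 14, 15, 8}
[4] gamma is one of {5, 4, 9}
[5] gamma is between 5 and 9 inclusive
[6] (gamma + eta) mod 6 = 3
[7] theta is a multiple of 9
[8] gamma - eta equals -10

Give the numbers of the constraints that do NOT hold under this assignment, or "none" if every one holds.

Constraints 3, 6, 7, and 8 do not hold.

[1] gamma = 5 > 4, so we need eps ≤ 13; eps = 11 ≤ 13  holds
[2] gamma=5, eta=17, theta=5; 1 of them equals 17  holds
[3] eps = 11 is not in {13, 14, 15, 8}  fails
[4] gamma = 5 is in {5, 4, 9}  holds
[5] gamma = 5 lies in [5, 9]  holds
[6] gamma + eta = 22; 22 mod 6 = 4, not 3  fails
[7] 5 = 9*0 + 5, so 9 does not divide 5  fails
[8] gamma - eta = 5 - 17 = -12, not -10  fails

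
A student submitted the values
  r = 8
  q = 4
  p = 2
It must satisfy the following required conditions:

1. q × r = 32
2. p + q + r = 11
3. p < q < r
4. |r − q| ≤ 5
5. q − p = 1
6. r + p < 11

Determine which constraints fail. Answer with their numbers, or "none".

1. q × r = 4 × 8 = 32 — holds.
2. p + q + r = 2 + 4 + 8 = 14, not 11 — fails.
3. values 2 < 4 < 8 — holds.
4. |8 − 4| = 4; 4 ≤ 5 — holds.
5. q − p = 4 − 2 = 2, not 1 — fails.
6. r + p = 8 + 2 = 10; 10 < 11 — holds.

Violated: 2 and 5.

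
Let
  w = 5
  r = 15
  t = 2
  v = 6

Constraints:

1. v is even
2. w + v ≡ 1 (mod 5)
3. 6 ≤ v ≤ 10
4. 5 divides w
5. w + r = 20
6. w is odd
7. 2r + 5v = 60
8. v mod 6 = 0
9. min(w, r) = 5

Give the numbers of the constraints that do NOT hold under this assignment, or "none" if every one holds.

1. v = 6 is even — holds.
2. w + v = 11; 11 mod 5 = 1 — holds.
3. v = 6 lies in [6, 10] — holds.
4. 5 / 5 = 1, so 5 divides 5 — holds.
5. w + r = 5 + 15 = 20 — holds.
6. w = 5 is odd — holds.
7. 2r + 5v = 2(15) + 5(6) = 60 — holds.
8. 6 mod 6 = 0 — holds.
9. min(5, 15) = 5 — holds.

The assignment satisfies every constraint.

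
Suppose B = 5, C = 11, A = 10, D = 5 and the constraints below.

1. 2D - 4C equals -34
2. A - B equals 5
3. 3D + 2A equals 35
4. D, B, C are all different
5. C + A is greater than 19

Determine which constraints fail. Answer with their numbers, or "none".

The assignment fails constraint 4.

1. 2D - 4C = 2(5) - 4(11) = -34 — satisfied.
2. A - B = 10 - 5 = 5 — satisfied.
3. 3D + 2A = 3(5) + 2(10) = 35 — satisfied.
4. D = B = 5, not all different — violated.
5. C + A = 11 + 10 = 21; 21 > 19 — satisfied.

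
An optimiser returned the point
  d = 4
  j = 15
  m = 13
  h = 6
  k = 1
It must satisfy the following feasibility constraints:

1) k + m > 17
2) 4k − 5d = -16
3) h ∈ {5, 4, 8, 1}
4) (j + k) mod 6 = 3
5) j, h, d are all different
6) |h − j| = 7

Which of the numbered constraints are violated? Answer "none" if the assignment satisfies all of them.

Constraints 1, 3, 4, 6 do not hold.

1) k + m = 1 + 13 = 14; 14 ≤ 17, bound 17 not met — violated.
2) 4k − 5d = 4(1) − 5(4) = -16 — OK.
3) h = 6 is not in {5, 4, 8, 1} — violated.
4) j + k = 16; 16 mod 6 = 4, not 3 — violated.
5) values 15, 6, 4 are pairwise distinct — OK.
6) |6 − 15| = 9, not 7 — violated.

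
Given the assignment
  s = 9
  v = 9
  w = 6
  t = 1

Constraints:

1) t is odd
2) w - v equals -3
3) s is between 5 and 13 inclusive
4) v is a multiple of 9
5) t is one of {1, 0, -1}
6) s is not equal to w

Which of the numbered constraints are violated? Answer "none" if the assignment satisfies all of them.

None — every constraint holds.

1) t = 1 is odd  true
2) w - v = 6 - 9 = -3  true
3) s = 9 lies in [5, 13]  true
4) 9 / 9 = 1, so 9 divides 9  true
5) t = 1 is in {1, 0, -1}  true
6) s = 9, w = 6; distinct  true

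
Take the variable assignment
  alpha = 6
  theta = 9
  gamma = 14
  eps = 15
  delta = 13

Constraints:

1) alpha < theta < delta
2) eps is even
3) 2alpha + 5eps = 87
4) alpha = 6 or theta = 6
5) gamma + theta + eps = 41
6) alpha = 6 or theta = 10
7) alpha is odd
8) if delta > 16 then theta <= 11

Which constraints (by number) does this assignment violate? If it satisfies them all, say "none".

1) values 6 < 9 < 13  ✔
2) eps = 15 is odd  ✘
3) 2alpha + 5eps = 2(6) + 5(15) = 87  ✔
4) alpha = 6 = 6 (first disjunct)  ✔
5) gamma + theta + eps = 14 + 9 + 15 = 38, not 41  ✘
6) alpha = 6 = 6 (first disjunct)  ✔
7) alpha = 6 is even  ✘
8) delta = 13, not > 16; antecedent false, conditional vacuously true  ✔

Constraints 2, 5, 7 are violated.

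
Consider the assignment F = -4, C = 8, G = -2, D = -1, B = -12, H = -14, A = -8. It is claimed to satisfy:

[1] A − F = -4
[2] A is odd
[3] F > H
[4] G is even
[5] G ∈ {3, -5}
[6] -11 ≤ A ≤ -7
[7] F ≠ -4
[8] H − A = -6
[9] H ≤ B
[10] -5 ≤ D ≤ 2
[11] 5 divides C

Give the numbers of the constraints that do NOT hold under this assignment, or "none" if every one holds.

Constraints 2, 5, 7, and 11 are violated.

[1] A − F = -8 − (-4) = -4  yes
[2] A = -8 is even  no
[3] F = -4, H = -14; -4 > -14  yes
[4] G = -2 is even  yes
[5] G = -2 is not in {3, -5}  no
[6] A = -8 lies in [-11, -7]  yes
[7] F = -4, but -4 is required to differ  no
[8] H − A = -14 − (-8) = -6  yes
[9] H = -14, B = -12; -14 ≤ -12  yes
[10] D = -1 lies in [-5, 2]  yes
[11] 8 = 5×1 + 3, so 5 does not divide 8  no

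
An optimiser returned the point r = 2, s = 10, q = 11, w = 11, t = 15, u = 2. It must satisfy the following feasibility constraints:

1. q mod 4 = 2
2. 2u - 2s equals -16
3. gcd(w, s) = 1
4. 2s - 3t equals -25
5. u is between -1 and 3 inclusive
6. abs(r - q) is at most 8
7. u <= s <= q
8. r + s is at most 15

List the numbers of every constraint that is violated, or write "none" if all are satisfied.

1. 11 mod 4 = 3, not 2 — violated.
2. 2u - 2s = 2(2) - 2(10) = -16 — satisfied.
3. gcd(11, 10) = 1 — satisfied.
4. 2s - 3t = 2(10) - 3(15) = -25 — satisfied.
5. u = 2 lies in [-1, 3] — satisfied.
6. abs(2 - 11) = 9; 9 > 8, exceeds bound 8 — violated.
7. values 2 <= 10 <= 11 — satisfied.
8. r + s = 2 + 10 = 12; 12 ≤ 15 — satisfied.

Violated: 1, 6.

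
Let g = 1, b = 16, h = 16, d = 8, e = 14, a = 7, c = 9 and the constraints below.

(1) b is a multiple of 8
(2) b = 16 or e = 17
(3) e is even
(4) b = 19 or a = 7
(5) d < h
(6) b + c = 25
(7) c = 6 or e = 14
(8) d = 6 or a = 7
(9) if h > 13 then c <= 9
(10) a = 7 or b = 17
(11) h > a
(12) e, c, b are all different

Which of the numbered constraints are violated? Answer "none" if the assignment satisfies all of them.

(1) 16 / 8 = 2, so 8 divides 16  holds
(2) b = 16 = 16 (first disjunct)  holds
(3) e = 14 is even  holds
(4) b = 16 ≠ 19, but a = 7 = 7 (second disjunct)  holds
(5) d = 8, h = 16; 8 < 16  holds
(6) b + c = 16 + 9 = 25  holds
(7) c = 9 ≠ 6, but e = 14 = 14 (second disjunct)  holds
(8) d = 8 ≠ 6, but a = 7 = 7 (second disjunct)  holds
(9) h = 16 > 13, so we need c ≤ 9; c = 9 ≤ 9  holds
(10) a = 7 = 7 (first disjunct)  holds
(11) h = 16, a = 7; 16 > 7  holds
(12) values 14, 9, 16 are pairwise distinct  holds

All constraints are satisfied.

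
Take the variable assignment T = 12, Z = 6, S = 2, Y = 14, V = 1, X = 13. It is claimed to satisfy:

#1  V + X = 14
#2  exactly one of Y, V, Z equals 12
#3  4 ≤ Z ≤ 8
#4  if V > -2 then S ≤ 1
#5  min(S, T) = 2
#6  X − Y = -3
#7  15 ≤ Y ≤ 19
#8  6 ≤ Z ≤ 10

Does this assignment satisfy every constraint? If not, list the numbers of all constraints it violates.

#1 V + X = 1 + 13 = 14 — satisfied.
#2 Y=14, V=1, Z=6; 0 of them equal 12, not exactly one — violated.
#3 Z = 6 lies in [4, 8] — satisfied.
#4 V = 1 > -2, so we need S ≤ 1; but S = 2 > 1 — violated.
#5 min(2, 12) = 2 — satisfied.
#6 X − Y = 13 − 14 = -1, not -3 — violated.
#7 Y = 14 is outside [15, 19] — violated.
#8 Z = 6 lies in [6, 10] — satisfied.

Constraints 2, 4, 6, and 7 do not hold.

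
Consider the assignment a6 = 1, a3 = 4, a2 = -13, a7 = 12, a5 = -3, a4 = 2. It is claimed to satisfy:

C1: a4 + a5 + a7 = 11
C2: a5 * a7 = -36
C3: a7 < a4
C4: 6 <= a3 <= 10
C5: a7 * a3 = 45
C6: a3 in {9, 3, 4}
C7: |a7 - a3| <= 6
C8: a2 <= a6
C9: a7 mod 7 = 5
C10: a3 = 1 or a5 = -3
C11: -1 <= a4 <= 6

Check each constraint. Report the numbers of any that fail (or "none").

The assignment fails constraints 3, 4, 5, 7.

C1: a4 + a5 + a7 = 2 + (-3) + 12 = 11 — holds.
C2: a5 * a7 = -3 * 12 = -36 — holds.
C3: a7 = 12, a4 = 2; 12 ≥ 2 (want <) — does not hold.
C4: a3 = 4 is outside [6, 10] — does not hold.
C5: a7 * a3 = 12 * 4 = 48, not 45 — does not hold.
C6: a3 = 4 is in {9, 3, 4} — holds.
C7: |12 - 4| = 8; 8 > 6, exceeds bound 6 — does not hold.
C8: a2 = -13, a6 = 1; -13 ≤ 1 — holds.
C9: 12 mod 7 = 5 — holds.
C10: a3 = 4 ≠ 1, but a5 = -3 = -3 (second disjunct) — holds.
C11: a4 = 2 lies in [-1, 6] — holds.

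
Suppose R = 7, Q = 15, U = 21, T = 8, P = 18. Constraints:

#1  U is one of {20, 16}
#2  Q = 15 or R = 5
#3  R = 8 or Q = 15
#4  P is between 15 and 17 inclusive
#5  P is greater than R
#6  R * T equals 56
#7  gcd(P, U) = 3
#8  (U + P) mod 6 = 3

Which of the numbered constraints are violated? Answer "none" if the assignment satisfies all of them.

#1 U = 21 is not in {20, 16}  FAIL
#2 Q = 15 = 15 (first disjunct)  OK
#3 R = 7 ≠ 8, but Q = 15 = 15 (second disjunct)  OK
#4 P = 18 is outside [15, 17]  FAIL
#5 P = 18, R = 7; 18 > 7  OK
#6 R * T = 7 * 8 = 56  OK
#7 gcd(18, 21) = 3  OK
#8 U + P = 39; 39 mod 6 = 3  OK

Constraints 1 and 4 do not hold.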